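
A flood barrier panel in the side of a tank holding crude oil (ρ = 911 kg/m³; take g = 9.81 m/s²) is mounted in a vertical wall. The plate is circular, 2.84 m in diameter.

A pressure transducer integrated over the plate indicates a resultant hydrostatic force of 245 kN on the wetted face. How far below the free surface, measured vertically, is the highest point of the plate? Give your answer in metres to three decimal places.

γ = ρg = 911 × 9.81 / 1000 = 8.93691 kN/m³.
A = π(1.42)² = 6.33471 m².
From F = γ·h_c·A, the centroid depth is h_c = 245/(8.93691 × 6.33471) = 4.32765 m.
The centroid is at the centre, 1.42 m below the top of the plate, so the highest point sits at h_top = 4.32765 − 1.42 = 2.90765 m below the surface.

d_top ≈ 2.908 m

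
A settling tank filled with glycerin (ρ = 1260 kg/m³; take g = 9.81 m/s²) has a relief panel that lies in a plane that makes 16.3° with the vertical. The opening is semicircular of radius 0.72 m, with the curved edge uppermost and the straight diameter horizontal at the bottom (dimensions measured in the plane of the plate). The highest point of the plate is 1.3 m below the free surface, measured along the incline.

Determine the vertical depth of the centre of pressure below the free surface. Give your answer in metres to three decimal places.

γ = ρg = 1260 × 9.81 / 1000 = 12.3606 kN/m³.
The plate makes 16.3° with the vertical, i.e. θ = 90° − 16.3° = 73.7° to the horizontal. Measuring y along the incline from the free-surface line, vertical depth h = y·sinθ with sinθ = 0.959805.
The centroid lies 4r/(3π) = 0.305577 m above the diameter, so r − 4r/(3π) = 0.72 − 0.305577 = 0.414423 m below the topmost point, so y_c = 1.3 + 0.414423 = 1.71442 m and h_c = 1.71442 × 0.959805 = 1.64551 m.
A = πr²/2 = π × 0.72²/2 = 0.814301 m².
Resultant F = γ·h_c·A = 12.3606 × 1.64551 × 0.814301 = 16.5625 kN.
I_c = (π/8 − 8/(9π))·r⁴ = 0.109757 × 0.72⁴ = 0.0294959 m⁴.
Centre of pressure: y_p = y_c + I_c/(y_c·A) = 1.71442 + 0.0294959/(1.71442 × 0.814301) = 1.71442 + 0.0211281 = 1.73555 m along the plane.
Vertically, h_p = y_p·sinθ = 1.73555 × 0.959805 = 1.66579 m.

h_p = 1.666 m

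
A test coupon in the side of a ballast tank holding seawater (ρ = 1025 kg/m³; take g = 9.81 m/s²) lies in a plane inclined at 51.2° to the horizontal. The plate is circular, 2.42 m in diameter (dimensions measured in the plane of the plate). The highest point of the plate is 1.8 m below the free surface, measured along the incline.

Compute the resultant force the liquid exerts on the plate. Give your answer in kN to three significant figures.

F ≈ 108 kN

γ = ρg = 1025 × 9.81 / 1000 = 10.05525 kN/m³.
Let θ = 51.2° be the plate's angle to the horizontal; measure y along the incline from where the plane meets the free surface. Vertical depth h = y·sinθ with sinθ = 0.779338.
The centroid is at the centre, 1.21 m below the top of the plate, so y_c = 1.8 + 1.21 = 3.01 m and h_c = 3.01 × 0.779338 = 2.34581 m.
A = π(1.21)² = 4.59961 m².
Resultant F = γ·h_c·A = 10.05525 × 2.34581 × 4.59961 = 108.494 kN.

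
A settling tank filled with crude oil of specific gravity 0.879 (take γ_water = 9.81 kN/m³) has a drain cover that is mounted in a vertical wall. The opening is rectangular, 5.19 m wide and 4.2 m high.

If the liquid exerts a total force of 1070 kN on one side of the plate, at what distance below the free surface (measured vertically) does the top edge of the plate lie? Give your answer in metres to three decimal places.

d_top ≈ 3.593 m

γ = 0.879 × 9.81 = 8.62299 kN/m³.
A = 5.19 × 4.2 = 21.798 m².
From F = γ·h_c·A, the centroid depth is h_c = 1070/(8.62299 × 21.798) = 5.69258 m.
The centroid lies 4.2/2 = 2.1 m below the top edge, so the top edge sits at h_top = 5.69258 − 2.1 = 3.59258 m below the surface.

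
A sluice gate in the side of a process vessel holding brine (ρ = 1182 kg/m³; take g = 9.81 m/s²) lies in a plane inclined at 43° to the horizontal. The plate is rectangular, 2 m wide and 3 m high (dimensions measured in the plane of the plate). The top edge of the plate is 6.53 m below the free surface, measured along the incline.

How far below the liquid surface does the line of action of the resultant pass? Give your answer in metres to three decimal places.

h_p = 5.540 m

γ = ρg = 1182 × 9.81 / 1000 = 11.59542 kN/m³.
Let θ = 43° be the plate's angle to the horizontal; measure y along the incline from where the plane meets the free surface. Vertical depth h = y·sinθ with sinθ = 0.681998.
The centroid lies 3/2 = 1.5 m below the top edge, so y_c = 6.53 + 1.5 = 8.03 m and h_c = 8.03 × 0.681998 = 5.47644 m.
A = 2 × 3 = 6 m².
Resultant F = γ·h_c·A = 11.59542 × 5.47644 × 6 = 381.01 kN.
I_c = b·h³/12 = 2 × 3³/12 = 4.5 m⁴.
Centre of pressure: y_p = y_c + I_c/(y_c·A) = 8.03 + 4.5/(8.03 × 6) = 8.03 + 0.0933998 = 8.1234 m along the plane.
Vertically, h_p = y_p·sinθ = 8.1234 × 0.681998 = 5.54014 m.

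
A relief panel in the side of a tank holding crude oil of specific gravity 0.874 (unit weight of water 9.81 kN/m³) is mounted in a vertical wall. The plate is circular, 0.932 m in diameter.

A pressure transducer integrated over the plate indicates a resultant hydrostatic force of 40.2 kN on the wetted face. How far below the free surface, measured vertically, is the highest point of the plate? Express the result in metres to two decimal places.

d_top ≈ 6.41 m

γ = 0.874 × 9.81 = 8.57394 kN/m³.
A = π(0.466)² = 0.682216 m².
From F = γ·h_c·A, the centroid depth is h_c = 40.2/(8.57394 × 0.682216) = 6.87264 m.
The centroid is at the centre, 0.466 m below the top of the plate, so the highest point sits at h_top = 6.87264 − 0.466 = 6.40664 m below the surface.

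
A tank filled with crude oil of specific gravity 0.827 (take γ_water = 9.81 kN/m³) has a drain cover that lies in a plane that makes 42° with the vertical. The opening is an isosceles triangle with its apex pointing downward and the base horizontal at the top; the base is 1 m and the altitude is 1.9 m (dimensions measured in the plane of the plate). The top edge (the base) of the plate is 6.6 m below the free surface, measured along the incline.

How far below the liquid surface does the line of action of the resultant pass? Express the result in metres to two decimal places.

γ = 0.827 × 9.81 = 8.11287 kN/m³.
The plate makes 42° with the vertical, i.e. θ = 90° − 42° = 48° to the horizontal. Measuring y along the incline from the free-surface line, vertical depth h = y·sinθ with sinθ = 0.743145.
With the apex down, the centroid sits h/3 = 1.9/3 = 0.633333 m below the base (the top edge), so y_c = 6.6 + 0.633333 = 7.23333 m and h_c = 7.23333 × 0.743145 = 5.37541 m.
A = ½ × 1 × 1.9 = 0.95 m².
Resultant F = γ·h_c·A = 8.11287 × 5.37541 × 0.95 = 41.4295 kN.
I_c = b·h³/36 = 1 × 1.9³/36 = 0.190528 m⁴.
Centre of pressure: y_p = y_c + I_c/(y_c·A) = 7.23333 + 0.190528/(7.23333 × 0.95) = 7.23333 + 0.0277266 = 7.26106 m along the plane.
Vertically, h_p = y_p·sinθ = 7.26106 × 0.743145 = 5.39602 m.

h_p = 5.40 m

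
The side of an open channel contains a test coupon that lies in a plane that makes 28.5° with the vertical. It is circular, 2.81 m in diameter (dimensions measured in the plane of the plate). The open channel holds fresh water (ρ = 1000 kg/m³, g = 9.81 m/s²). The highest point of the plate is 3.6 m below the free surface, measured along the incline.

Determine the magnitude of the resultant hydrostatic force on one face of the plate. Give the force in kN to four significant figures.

F ≈ 267.6 kN

γ = ρg = 1000 × 9.81 = 9810 N/m³ = 9.81 kN/m³.
The plate makes 28.5° with the vertical, i.e. θ = 90° − 28.5° = 61.5° to the horizontal. Measuring y along the incline from the free-surface line, vertical depth h = y·sinθ with sinθ = 0.878817.
The centroid is at the centre, 1.405 m below the top of the plate, so y_c = 3.6 + 1.405 = 5.005 m and h_c = 5.005 × 0.878817 = 4.39848 m.
A = π(1.405)² = 6.20158 m².
Resultant F = γ·h_c·A = 9.81 × 4.39848 × 6.20158 = 267.593 kN.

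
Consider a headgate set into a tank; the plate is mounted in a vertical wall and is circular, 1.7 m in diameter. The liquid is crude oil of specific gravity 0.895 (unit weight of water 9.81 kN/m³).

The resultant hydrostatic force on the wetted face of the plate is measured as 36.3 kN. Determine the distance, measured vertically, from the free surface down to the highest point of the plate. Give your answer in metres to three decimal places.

d_top ≈ 0.971 m

γ = 0.895 × 9.81 = 8.77995 kN/m³.
A = π(0.85)² = 2.2698 m².
From F = γ·h_c·A, the centroid depth is h_c = 36.3/(8.77995 × 2.2698) = 1.82149 m.
The centroid is at the centre, 0.85 m below the top of the plate, so the highest point sits at h_top = 1.82149 − 0.85 = 0.97149 m below the surface.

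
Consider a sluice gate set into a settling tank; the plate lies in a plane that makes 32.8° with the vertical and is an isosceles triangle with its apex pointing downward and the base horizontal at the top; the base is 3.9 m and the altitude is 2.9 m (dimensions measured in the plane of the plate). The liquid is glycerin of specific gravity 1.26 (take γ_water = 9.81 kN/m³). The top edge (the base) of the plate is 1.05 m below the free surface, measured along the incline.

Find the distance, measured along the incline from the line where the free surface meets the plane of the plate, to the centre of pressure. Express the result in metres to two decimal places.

γ = 1.26 × 9.81 = 12.3606 kN/m³.
The plate makes 32.8° with the vertical, i.e. θ = 90° − 32.8° = 57.2° to the horizontal. Measuring y along the incline from the free-surface line, vertical depth h = y·sinθ with sinθ = 0.840567.
With the apex down, the centroid sits h/3 = 2.9/3 = 0.966667 m below the base (the top edge), so y_c = 1.05 + 0.966667 = 2.01667 m and h_c = 2.01667 × 0.840567 = 1.69515 m.
A = ½ × 3.9 × 2.9 = 5.655 m².
Resultant F = γ·h_c·A = 12.3606 × 1.69515 × 5.655 = 118.49 kN.
I_c = b·h³/36 = 3.9 × 2.9³/36 = 2.64214 m⁴.
Centre of pressure: y_p = y_c + I_c/(y_c·A) = 2.01667 + 2.64214/(2.01667 × 5.655) = 2.01667 + 0.23168 = 2.24835 m along the plane.

y_p = 2.25 m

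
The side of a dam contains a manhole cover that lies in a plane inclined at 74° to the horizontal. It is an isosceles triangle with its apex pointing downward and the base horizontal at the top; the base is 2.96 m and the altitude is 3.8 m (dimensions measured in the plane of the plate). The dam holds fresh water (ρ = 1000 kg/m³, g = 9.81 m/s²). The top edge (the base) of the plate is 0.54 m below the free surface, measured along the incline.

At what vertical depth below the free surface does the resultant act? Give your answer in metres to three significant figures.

γ = ρg = 1000 × 9.81 = 9810 N/m³ = 9.81 kN/m³.
Let θ = 74° be the plate's angle to the horizontal; measure y along the incline from where the plane meets the free surface. Vertical depth h = y·sinθ with sinθ = 0.961262.
With the apex down, the centroid sits h/3 = 3.8/3 = 1.26667 m below the base (the top edge), so y_c = 0.54 + 1.26667 = 1.80667 m and h_c = 1.80667 × 0.961262 = 1.73668 m.
A = ½ × 2.96 × 3.8 = 5.624 m².
Resultant F = γ·h_c·A = 9.81 × 1.73668 × 5.624 = 95.8151 kN.
I_c = b·h³/36 = 2.96 × 3.8³/36 = 4.5117 m⁴.
Centre of pressure: y_p = y_c + I_c/(y_c·A) = 1.80667 + 4.5117/(1.80667 × 5.624) = 1.80667 + 0.444034 = 2.2507 m along the plane.
Vertically, h_p = y_p·sinθ = 2.2507 × 0.961262 = 2.16351 m.

h_p = 2.16 m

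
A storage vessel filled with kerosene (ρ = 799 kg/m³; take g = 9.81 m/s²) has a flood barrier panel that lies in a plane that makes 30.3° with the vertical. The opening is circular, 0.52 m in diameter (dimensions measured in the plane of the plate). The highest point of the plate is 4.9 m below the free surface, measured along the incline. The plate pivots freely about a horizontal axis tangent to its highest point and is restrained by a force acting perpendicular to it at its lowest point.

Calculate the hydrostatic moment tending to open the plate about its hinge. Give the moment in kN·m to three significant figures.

M ≈ 1.95 kN·m

γ = ρg = 799 × 9.81 / 1000 = 7.83819 kN/m³.
The plate makes 30.3° with the vertical, i.e. θ = 90° − 30.3° = 59.7° to the horizontal. Measuring y along the incline from the free-surface line, vertical depth h = y·sinθ with sinθ = 0.863396.
The centroid is at the centre, 0.26 m below the top of the plate, so y_c = 4.9 + 0.26 = 5.16 m and h_c = 5.16 × 0.863396 = 4.45512 m.
A = π(0.26)² = 0.212372 m².
Resultant F = γ·h_c·A = 7.83819 × 4.45512 × 0.212372 = 7.41605 kN.
I_c = πr⁴/4 = π × 0.26⁴/4 = 0.00358908 m⁴.
Centre of pressure: y_p = y_c + I_c/(y_c·A) = 5.16 + 0.00358908/(5.16 × 0.212372) = 5.16 + 0.00327519 = 5.16328 m along the plane.
The resultant acts 0.26 + 0.00327519 = 0.263275 m (along the plate) below the hinge at the top edge, so the moment about the hinge is M = F × 0.263275 = 7.41605 × 0.263275 = 1.95246 kN·m.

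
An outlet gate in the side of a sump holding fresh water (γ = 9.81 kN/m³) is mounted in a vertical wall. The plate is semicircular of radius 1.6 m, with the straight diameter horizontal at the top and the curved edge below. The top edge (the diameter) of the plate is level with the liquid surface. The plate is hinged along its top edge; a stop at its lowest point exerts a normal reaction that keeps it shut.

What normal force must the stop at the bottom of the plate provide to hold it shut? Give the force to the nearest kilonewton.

P ≈ 16 kN

γ = 9.81 kN/m³.
The centroid of a semicircle lies 4r/(3π) = 0.679061 m from the diameter, here below the top edge, so the centroid depth is h_c = 0.679061 m.
A = πr²/2 = π × 1.6²/2 = 4.02124 m².
Resultant F = γ·h_c·A = 9.81 × 0.679061 × 4.02124 = 26.7878 kN.
I_c = (π/8 − 8/(9π))·r⁴ = 0.109757 × 1.6⁴ = 0.719303 m⁴.
Centre of pressure: y_p = y_c + I_c/(y_c·A) = 0.679061 + 0.719303/(0.679061 × 4.02124) = 0.679061 + 0.263417 = 0.942478 m along the plane.
The resultant acts 0.679061 + 0.263417 = 0.942478 m (along the plate) below the hinge at the top edge, so the moment about the hinge is M = F × 0.942478 = 26.7878 × 0.942478 = 25.2469 kN·m.
A normal force at the bottom, 1.6 m from the hinge, must supply this moment: P = 25.2469/1.6 = 15.7793 kN.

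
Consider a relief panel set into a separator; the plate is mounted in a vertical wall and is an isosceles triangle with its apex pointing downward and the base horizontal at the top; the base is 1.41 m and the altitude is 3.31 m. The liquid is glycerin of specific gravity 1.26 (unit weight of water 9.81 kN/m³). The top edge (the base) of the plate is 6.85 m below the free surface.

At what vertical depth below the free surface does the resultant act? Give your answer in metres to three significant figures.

h_p = 8.03 m

γ = 1.26 × 9.81 = 12.3606 kN/m³.
With the apex down, the centroid sits h/3 = 3.31/3 = 1.10333 m below the base (the top edge), so the centroid depth is h_c = 6.85 + 1.10333 = 7.95333 m.
A = ½ × 1.41 × 3.31 = 2.33355 m².
Resultant F = γ·h_c·A = 12.3606 × 7.95333 × 2.33355 = 229.406 kN.
I_c = b·h³/36 = 1.41 × 3.31³/36 = 1.42037 m⁴.
Centre of pressure: y_p = y_c + I_c/(y_c·A) = 7.95333 + 1.42037/(7.95333 × 2.33355) = 7.95333 + 0.0765306 = 8.02986 m along the plane.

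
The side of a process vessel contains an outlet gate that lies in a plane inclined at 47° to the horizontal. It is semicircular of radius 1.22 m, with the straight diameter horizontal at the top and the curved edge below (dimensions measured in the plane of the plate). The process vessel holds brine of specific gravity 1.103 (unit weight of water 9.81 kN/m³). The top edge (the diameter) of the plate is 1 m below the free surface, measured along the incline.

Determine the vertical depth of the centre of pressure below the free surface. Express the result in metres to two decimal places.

γ = 1.103 × 9.81 = 10.82043 kN/m³.
Let θ = 47° be the plate's angle to the horizontal; measure y along the incline from where the plane meets the free surface. Vertical depth h = y·sinθ with sinθ = 0.731354.
The centroid of a semicircle lies 4r/(3π) = 0.517784 m from the diameter, here below the top edge, so y_c = 1 + 0.517784 = 1.51778 m and h_c = 1.51778 × 0.731354 = 1.11003 m.
A = πr²/2 = π × 1.22²/2 = 2.33797 m².
Resultant F = γ·h_c·A = 10.82043 × 1.11003 × 2.33797 = 28.0814 kN.
I_c = (π/8 − 8/(9π))·r⁴ = 0.109757 × 1.22⁴ = 0.243148 m⁴.
Centre of pressure: y_p = y_c + I_c/(y_c·A) = 1.51778 + 0.243148/(1.51778 × 2.33797) = 1.51778 + 0.0685209 = 1.5863 m along the plane.
Vertically, h_p = y_p·sinθ = 1.5863 × 0.731354 = 1.16015 m.

h_p = 1.16 m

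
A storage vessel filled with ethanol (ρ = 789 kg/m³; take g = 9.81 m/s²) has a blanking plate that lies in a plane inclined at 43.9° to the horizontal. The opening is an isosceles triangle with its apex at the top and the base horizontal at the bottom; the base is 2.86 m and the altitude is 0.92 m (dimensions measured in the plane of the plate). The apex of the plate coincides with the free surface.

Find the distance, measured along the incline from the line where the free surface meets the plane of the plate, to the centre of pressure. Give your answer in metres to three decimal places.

y_p = 0.690 m

γ = ρg = 789 × 9.81 / 1000 = 7.74009 kN/m³.
Let θ = 43.9° be the plate's angle to the horizontal; measure y along the incline from where the plane meets the free surface. Vertical depth h = y·sinθ with sinθ = 0.693402.
With the apex up, the centroid sits 2h/3 = 2 × 0.92/3 = 0.613333 m below the apex, so y_c = 0.613333 m and h_c = 0.613333 × 0.693402 = 0.425286 m.
A = ½ × 2.86 × 0.92 = 1.3156 m².
Resultant F = γ·h_c·A = 7.74009 × 0.425286 × 1.3156 = 4.33063 kN.
I_c = b·h³/36 = 2.86 × 0.92³/36 = 0.0618624 m⁴.
Centre of pressure: y_p = y_c + I_c/(y_c·A) = 0.613333 + 0.0618624/(0.613333 × 1.3156) = 0.613333 + 0.0766667 = 0.69 m along the plane.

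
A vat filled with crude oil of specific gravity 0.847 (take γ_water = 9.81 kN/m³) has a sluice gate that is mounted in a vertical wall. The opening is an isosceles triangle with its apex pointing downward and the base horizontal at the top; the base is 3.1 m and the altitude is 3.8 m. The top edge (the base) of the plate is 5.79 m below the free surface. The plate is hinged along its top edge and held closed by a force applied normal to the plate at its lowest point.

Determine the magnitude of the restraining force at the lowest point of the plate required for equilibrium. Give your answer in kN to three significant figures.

P ≈ 125 kN

γ = 0.847 × 9.81 = 8.30907 kN/m³.
With the apex down, the centroid sits h/3 = 3.8/3 = 1.26667 m below the base (the top edge), so the centroid depth is h_c = 5.79 + 1.26667 = 7.05667 m.
A = ½ × 3.1 × 3.8 = 5.89 m².
Resultant F = γ·h_c·A = 8.30907 × 7.05667 × 5.89 = 345.356 kN.
I_c = b·h³/36 = 3.1 × 3.8³/36 = 4.72509 m⁴.
Centre of pressure: y_p = y_c + I_c/(y_c·A) = 7.05667 + 4.72509/(7.05667 × 5.89) = 7.05667 + 0.113683 = 7.17035 m along the plane.
The resultant acts 1.26667 + 0.113683 = 1.38035 m (along the plate) below the hinge at the top edge, so the moment about the hinge is M = F × 1.38035 = 345.356 × 1.38035 = 476.712 kN·m.
A normal force at the bottom, 3.8 m from the hinge, must supply this moment: P = 476.712/3.8 = 125.451 kN.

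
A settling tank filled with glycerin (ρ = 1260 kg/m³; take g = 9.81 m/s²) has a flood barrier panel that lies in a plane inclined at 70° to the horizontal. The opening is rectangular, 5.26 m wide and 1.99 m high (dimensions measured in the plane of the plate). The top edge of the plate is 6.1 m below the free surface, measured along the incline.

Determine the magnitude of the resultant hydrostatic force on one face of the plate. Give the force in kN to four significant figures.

F ≈ 862.6 kN

γ = ρg = 1260 × 9.81 / 1000 = 12.3606 kN/m³.
Let θ = 70° be the plate's angle to the horizontal; measure y along the incline from where the plane meets the free surface. Vertical depth h = y·sinθ with sinθ = 0.939693.
The centroid lies 1.99/2 = 0.995 m below the top edge, so y_c = 6.1 + 0.995 = 7.095 m and h_c = 7.095 × 0.939693 = 6.66712 m.
A = 5.26 × 1.99 = 10.4674 m².
Resultant F = γ·h_c·A = 12.3606 × 6.66712 × 10.4674 = 862.614 kN.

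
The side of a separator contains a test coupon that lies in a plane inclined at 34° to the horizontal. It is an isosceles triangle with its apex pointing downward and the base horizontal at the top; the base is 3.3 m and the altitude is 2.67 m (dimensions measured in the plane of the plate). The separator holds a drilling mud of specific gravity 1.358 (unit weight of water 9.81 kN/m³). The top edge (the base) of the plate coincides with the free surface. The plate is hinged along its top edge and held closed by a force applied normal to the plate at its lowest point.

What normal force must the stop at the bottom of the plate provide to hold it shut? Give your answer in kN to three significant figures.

γ = 1.358 × 9.81 = 13.32198 kN/m³.
Let θ = 34° be the plate's angle to the horizontal; measure y along the incline from where the plane meets the free surface. Vertical depth h = y·sinθ with sinθ = 0.559193.
With the apex down, the centroid sits h/3 = 2.67/3 = 0.89 m below the base (the top edge), so y_c = 0.89 m and h_c = 0.89 × 0.559193 = 0.497682 m.
A = ½ × 3.3 × 2.67 = 4.4055 m².
Resultant F = γ·h_c·A = 13.32198 × 0.497682 × 4.4055 = 29.2089 kN.
I_c = b·h³/36 = 3.3 × 2.67³/36 = 1.7448 m⁴.
Centre of pressure: y_p = y_c + I_c/(y_c·A) = 0.89 + 1.7448/(0.89 × 4.4055) = 0.89 + 0.445 = 1.335 m along the plane.
The resultant acts 0.89 + 0.445 = 1.335 m (along the plate) below the hinge at the top edge, so the moment about the hinge is M = F × 1.335 = 29.2089 × 1.335 = 38.9939 kN·m.
A normal force at the bottom, 2.67 m from the hinge, must supply this moment: P = 38.9939/2.67 = 14.6045 kN.

P ≈ 14.6 kN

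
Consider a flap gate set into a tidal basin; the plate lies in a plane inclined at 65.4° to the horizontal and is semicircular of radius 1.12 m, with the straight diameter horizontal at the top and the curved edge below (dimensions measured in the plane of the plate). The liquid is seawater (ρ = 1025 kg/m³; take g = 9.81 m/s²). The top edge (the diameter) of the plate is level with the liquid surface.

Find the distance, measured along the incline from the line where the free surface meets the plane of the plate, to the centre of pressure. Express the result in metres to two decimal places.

y_p = 0.66 m

γ = ρg = 1025 × 9.81 / 1000 = 10.05525 kN/m³.
Let θ = 65.4° be the plate's angle to the horizontal; measure y along the incline from where the plane meets the free surface. Vertical depth h = y·sinθ with sinθ = 0.909236.
The centroid of a semicircle lies 4r/(3π) = 0.475343 m from the diameter, here below the top edge, so y_c = 0.475343 m and h_c = 0.475343 × 0.909236 = 0.432199 m.
A = πr²/2 = π × 1.12²/2 = 1.97041 m².
Resultant F = γ·h_c·A = 10.05525 × 0.432199 × 1.97041 = 8.56314 kN.
I_c = (π/8 − 8/(9π))·r⁴ = 0.109757 × 1.12⁴ = 0.172705 m⁴.
Centre of pressure: y_p = y_c + I_c/(y_c·A) = 0.475343 + 0.172705/(0.475343 × 1.97041) = 0.475343 + 0.184392 = 0.659735 m along the plane.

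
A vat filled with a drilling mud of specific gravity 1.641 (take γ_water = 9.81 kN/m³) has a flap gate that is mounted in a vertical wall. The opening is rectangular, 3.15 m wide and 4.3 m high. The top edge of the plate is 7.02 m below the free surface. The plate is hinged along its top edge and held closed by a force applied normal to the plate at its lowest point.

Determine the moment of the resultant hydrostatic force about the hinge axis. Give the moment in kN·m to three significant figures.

γ = 1.641 × 9.81 = 16.09821 kN/m³.
The centroid lies 4.3/2 = 2.15 m below the top edge, so the centroid depth is h_c = 7.02 + 2.15 = 9.17 m.
A = 3.15 × 4.3 = 13.545 m².
Resultant F = γ·h_c·A = 16.09821 × 9.17 × 13.545 = 1999.52 kN.
I_c = b·h³/12 = 3.15 × 4.3³/12 = 20.8706 m⁴.
Centre of pressure: y_p = y_c + I_c/(y_c·A) = 9.17 + 20.8706/(9.17 × 13.545) = 9.17 + 0.16803 = 9.33803 m along the plane.
The resultant acts 2.15 + 0.16803 = 2.31803 m (along the plate) below the hinge at the top edge, so the moment about the hinge is M = F × 2.31803 = 1999.52 × 2.31803 = 4634.95 kN·m.

M ≈ 4630 kN·m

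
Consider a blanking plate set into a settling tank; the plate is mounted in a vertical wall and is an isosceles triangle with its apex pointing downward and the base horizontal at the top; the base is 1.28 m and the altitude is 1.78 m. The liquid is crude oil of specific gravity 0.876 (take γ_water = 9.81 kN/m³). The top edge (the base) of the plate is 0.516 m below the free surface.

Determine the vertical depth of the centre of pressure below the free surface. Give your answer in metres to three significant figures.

h_p = 1.27 m

γ = 0.876 × 9.81 = 8.59356 kN/m³.
With the apex down, the centroid sits h/3 = 1.78/3 = 0.593333 m below the base (the top edge), so the centroid depth is h_c = 0.516 + 0.593333 = 1.10933 m.
A = ½ × 1.28 × 1.78 = 1.1392 m².
Resultant F = γ·h_c·A = 8.59356 × 1.10933 × 1.1392 = 10.8601 kN.
I_c = b·h³/36 = 1.28 × 1.78³/36 = 0.200525 m⁴.
Centre of pressure: y_p = y_c + I_c/(y_c·A) = 1.10933 + 0.200525/(1.10933 × 1.1392) = 1.10933 + 0.158675 = 1.26801 m along the plane.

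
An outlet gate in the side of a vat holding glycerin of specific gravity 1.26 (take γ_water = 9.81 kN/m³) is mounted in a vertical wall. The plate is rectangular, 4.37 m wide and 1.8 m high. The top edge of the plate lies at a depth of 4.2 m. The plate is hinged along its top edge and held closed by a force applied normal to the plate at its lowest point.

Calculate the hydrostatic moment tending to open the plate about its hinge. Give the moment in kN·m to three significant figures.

M ≈ 473 kN·m

γ = 1.26 × 9.81 = 12.3606 kN/m³.
The centroid lies 1.8/2 = 0.9 m below the top edge, so the centroid depth is h_c = 4.2 + 0.9 = 5.1 m.
A = 4.37 × 1.8 = 7.866 m².
Resultant F = γ·h_c·A = 12.3606 × 5.1 × 7.866 = 495.865 kN.
I_c = b·h³/12 = 4.37 × 1.8³/12 = 2.12382 m⁴.
Centre of pressure: y_p = y_c + I_c/(y_c·A) = 5.1 + 2.12382/(5.1 × 7.866) = 5.1 + 0.0529412 = 5.15294 m along the plane.
The resultant acts 0.9 + 0.0529412 = 0.952941 m (along the plate) below the hinge at the top edge, so the moment about the hinge is M = F × 0.952941 = 495.865 × 0.952941 = 472.53 kN·m.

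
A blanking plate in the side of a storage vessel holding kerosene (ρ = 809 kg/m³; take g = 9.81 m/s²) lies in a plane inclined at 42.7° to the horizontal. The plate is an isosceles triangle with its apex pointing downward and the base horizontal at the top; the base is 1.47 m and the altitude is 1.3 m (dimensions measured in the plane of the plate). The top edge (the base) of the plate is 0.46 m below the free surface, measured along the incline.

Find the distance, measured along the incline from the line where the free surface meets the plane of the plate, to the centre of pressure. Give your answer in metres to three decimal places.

y_p = 0.998 m

γ = ρg = 809 × 9.81 / 1000 = 7.93629 kN/m³.
Let θ = 42.7° be the plate's angle to the horizontal; measure y along the incline from where the plane meets the free surface. Vertical depth h = y·sinθ with sinθ = 0.678160.
With the apex down, the centroid sits h/3 = 1.3/3 = 0.433333 m below the base (the top edge), so y_c = 0.46 + 0.433333 = 0.893333 m and h_c = 0.893333 × 0.678160 = 0.605823 m.
A = ½ × 1.47 × 1.3 = 0.9555 m².
Resultant F = γ·h_c·A = 7.93629 × 0.605823 × 0.9555 = 4.59403 kN.
I_c = b·h³/36 = 1.47 × 1.3³/36 = 0.0897108 m⁴.
Centre of pressure: y_p = y_c + I_c/(y_c·A) = 0.893333 + 0.0897108/(0.893333 × 0.9555) = 0.893333 + 0.1051 = 0.998433 m along the plane.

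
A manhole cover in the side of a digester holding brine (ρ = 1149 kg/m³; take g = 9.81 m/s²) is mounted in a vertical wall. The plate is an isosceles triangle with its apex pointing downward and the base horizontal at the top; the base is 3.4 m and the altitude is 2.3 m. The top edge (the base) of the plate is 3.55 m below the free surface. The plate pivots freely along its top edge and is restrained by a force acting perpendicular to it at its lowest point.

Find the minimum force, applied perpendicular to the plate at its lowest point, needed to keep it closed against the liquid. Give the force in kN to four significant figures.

P ≈ 69.05 kN

γ = ρg = 1149 × 9.81 / 1000 = 11.27169 kN/m³.
With the apex down, the centroid sits h/3 = 2.3/3 = 0.766667 m below the base (the top edge), so the centroid depth is h_c = 3.55 + 0.766667 = 4.31667 m.
A = ½ × 3.4 × 2.3 = 3.91 m².
Resultant F = γ·h_c·A = 11.27169 × 4.31667 × 3.91 = 190.246 kN.
I_c = b·h³/36 = 3.4 × 2.3³/36 = 1.14911 m⁴.
Centre of pressure: y_p = y_c + I_c/(y_c·A) = 4.31667 + 1.14911/(4.31667 × 3.91) = 4.31667 + 0.0680826 = 4.38475 m along the plane.
The resultant acts 0.766667 + 0.0680826 = 0.83475 m (along the plate) below the hinge at the top edge, so the moment about the hinge is M = F × 0.83475 = 190.246 × 0.83475 = 158.808 kN·m.
A normal force at the bottom, 2.3 m from the hinge, must supply this moment: P = 158.808/2.3 = 69.047 kN.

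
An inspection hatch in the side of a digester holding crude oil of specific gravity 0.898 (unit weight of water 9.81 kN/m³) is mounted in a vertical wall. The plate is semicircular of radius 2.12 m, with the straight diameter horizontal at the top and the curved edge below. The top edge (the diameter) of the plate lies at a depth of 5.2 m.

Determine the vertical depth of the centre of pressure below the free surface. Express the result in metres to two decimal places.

γ = 0.898 × 9.81 = 8.80938 kN/m³.
The centroid of a semicircle lies 4r/(3π) = 0.899756 m from the diameter, here below the top edge, so the centroid depth is h_c = 5.2 + 0.899756 = 6.09976 m.
A = πr²/2 = π × 2.12²/2 = 7.05979 m².
Resultant F = γ·h_c·A = 8.80938 × 6.09976 × 7.05979 = 379.359 kN.
I_c = (π/8 − 8/(9π))·r⁴ = 0.109757 × 2.12⁴ = 2.21705 m⁴.
Centre of pressure: y_p = y_c + I_c/(y_c·A) = 6.09976 + 2.21705/(6.09976 × 7.05979) = 6.09976 + 0.0514838 = 6.15124 m along the plane.

h_p = 6.15 m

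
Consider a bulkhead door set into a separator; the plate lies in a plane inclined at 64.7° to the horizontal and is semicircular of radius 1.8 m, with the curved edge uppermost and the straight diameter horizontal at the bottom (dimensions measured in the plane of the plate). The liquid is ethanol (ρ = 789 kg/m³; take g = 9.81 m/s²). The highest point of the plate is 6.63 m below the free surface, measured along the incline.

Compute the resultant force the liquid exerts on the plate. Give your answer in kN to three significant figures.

F ≈ 273 kN

γ = ρg = 789 × 9.81 / 1000 = 7.74009 kN/m³.
Let θ = 64.7° be the plate's angle to the horizontal; measure y along the incline from where the plane meets the free surface. Vertical depth h = y·sinθ with sinθ = 0.904083.
The centroid lies 4r/(3π) = 0.763944 m above the diameter, so r − 4r/(3π) = 1.8 − 0.763944 = 1.03606 m below the topmost point, so y_c = 6.63 + 1.03606 = 7.66606 m and h_c = 7.66606 × 0.904083 = 6.93075 m.
A = πr²/2 = π × 1.8²/2 = 5.08938 m².
Resultant F = γ·h_c·A = 7.74009 × 6.93075 × 5.08938 = 273.018 kN.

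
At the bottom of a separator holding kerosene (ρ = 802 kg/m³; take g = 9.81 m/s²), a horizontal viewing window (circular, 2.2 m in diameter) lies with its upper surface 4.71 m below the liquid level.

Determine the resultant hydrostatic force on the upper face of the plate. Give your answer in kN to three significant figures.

F ≈ 141 kN

γ = ρg = 802 × 9.81 / 1000 = 7.86762 kN/m³.
The plate is horizontal, so pressure is uniform at p = γ·h = 7.86762 × 4.71 = 37.0565 kN/m².
A = π(1.1)² = 3.80133 m².
F = p·A = 37.0565 × 3.80133 = 140.864 kN.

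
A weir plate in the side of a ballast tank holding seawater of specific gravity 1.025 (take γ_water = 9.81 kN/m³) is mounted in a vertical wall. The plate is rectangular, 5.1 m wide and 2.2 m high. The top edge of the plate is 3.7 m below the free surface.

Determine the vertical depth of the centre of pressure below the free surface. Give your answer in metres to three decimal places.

γ = 1.025 × 9.81 = 10.05525 kN/m³.
The centroid lies 2.2/2 = 1.1 m below the top edge, so the centroid depth is h_c = 3.7 + 1.1 = 4.8 m.
A = 5.1 × 2.2 = 11.22 m².
Resultant F = γ·h_c·A = 10.05525 × 4.8 × 11.22 = 541.536 kN.
I_c = b·h³/12 = 5.1 × 2.2³/12 = 4.5254 m⁴.
Centre of pressure: y_p = y_c + I_c/(y_c·A) = 4.8 + 4.5254/(4.8 × 11.22) = 4.8 + 0.0840278 = 4.88403 m along the plane.

h_p = 4.884 m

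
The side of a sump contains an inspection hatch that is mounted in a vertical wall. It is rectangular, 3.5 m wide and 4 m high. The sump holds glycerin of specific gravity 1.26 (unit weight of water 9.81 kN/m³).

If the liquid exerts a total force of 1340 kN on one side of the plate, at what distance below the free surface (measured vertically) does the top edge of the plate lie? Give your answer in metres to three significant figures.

d_top ≈ 5.74 m

γ = 1.26 × 9.81 = 12.3606 kN/m³.
A = 3.5 × 4 = 14 m².
From F = γ·h_c·A, the centroid depth is h_c = 1340/(12.3606 × 14) = 7.7435 m.
The centroid lies 4/2 = 2 m below the top edge, so the top edge sits at h_top = 7.7435 − 2 = 5.7435 m below the surface.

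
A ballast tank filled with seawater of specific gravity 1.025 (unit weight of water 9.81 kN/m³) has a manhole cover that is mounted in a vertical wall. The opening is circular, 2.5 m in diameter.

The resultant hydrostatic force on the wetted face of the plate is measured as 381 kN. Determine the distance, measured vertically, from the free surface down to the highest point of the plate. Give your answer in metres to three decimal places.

d_top ≈ 6.469 m

γ = 1.025 × 9.81 = 10.05525 kN/m³.
A = π(1.25)² = 4.90874 m².
From F = γ·h_c·A, the centroid depth is h_c = 381/(10.05525 × 4.90874) = 7.71902 m.
The centroid is at the centre, 1.25 m below the top of the plate, so the highest point sits at h_top = 7.71902 − 1.25 = 6.46902 m below the surface.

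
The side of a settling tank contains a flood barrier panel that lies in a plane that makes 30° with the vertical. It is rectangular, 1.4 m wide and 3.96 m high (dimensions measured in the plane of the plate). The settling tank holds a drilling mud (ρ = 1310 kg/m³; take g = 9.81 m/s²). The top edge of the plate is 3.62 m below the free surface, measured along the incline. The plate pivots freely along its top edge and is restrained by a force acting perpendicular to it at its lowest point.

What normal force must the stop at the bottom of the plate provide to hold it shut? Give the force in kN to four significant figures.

γ = ρg = 1310 × 9.81 / 1000 = 12.8511 kN/m³.
The plate makes 30° with the vertical, i.e. θ = 90° − 30° = 60° to the horizontal. Measuring y along the incline from the free-surface line, vertical depth h = y·sinθ with sinθ = 0.866025.
The centroid lies 3.96/2 = 1.98 m below the top edge, so y_c = 3.62 + 1.98 = 5.6 m and h_c = 5.6 × 0.866025 = 4.84974 m.
A = 1.4 × 3.96 = 5.544 m².
Resultant F = γ·h_c·A = 12.8511 × 4.84974 × 5.544 = 345.527 kN.
I_c = b·h³/12 = 1.4 × 3.96³/12 = 7.2449 m⁴.
Centre of pressure: y_p = y_c + I_c/(y_c·A) = 5.6 + 7.2449/(5.6 × 5.544) = 5.6 + 0.233357 = 5.83336 m along the plane.
The resultant acts 1.98 + 0.233357 = 2.21336 m (along the plate) below the hinge at the top edge, so the moment about the hinge is M = F × 2.21336 = 345.527 × 2.21336 = 764.776 kN·m.
A normal force at the bottom, 3.96 m from the hinge, must supply this moment: P = 764.776/3.96 = 193.125 kN.

P ≈ 193.1 kN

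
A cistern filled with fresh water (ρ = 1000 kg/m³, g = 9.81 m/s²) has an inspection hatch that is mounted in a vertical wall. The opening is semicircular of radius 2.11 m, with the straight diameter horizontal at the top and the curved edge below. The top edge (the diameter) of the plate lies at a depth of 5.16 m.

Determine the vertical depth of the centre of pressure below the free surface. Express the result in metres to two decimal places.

h_p = 6.11 m

γ = ρg = 1000 × 9.81 = 9810 N/m³ = 9.81 kN/m³.
The centroid of a semicircle lies 4r/(3π) = 0.895512 m from the diameter, here below the top edge, so the centroid depth is h_c = 5.16 + 0.895512 = 6.05551 m.
A = πr²/2 = π × 2.11²/2 = 6.99334 m².
Resultant F = γ·h_c·A = 9.81 × 6.05551 × 6.99334 = 415.436 kN.
I_c = (π/8 − 8/(9π))·r⁴ = 0.109757 × 2.11⁴ = 2.17551 m⁴.
Centre of pressure: y_p = y_c + I_c/(y_c·A) = 6.05551 + 2.17551/(6.05551 × 6.99334) = 6.05551 + 0.0513719 = 6.10688 m along the plane.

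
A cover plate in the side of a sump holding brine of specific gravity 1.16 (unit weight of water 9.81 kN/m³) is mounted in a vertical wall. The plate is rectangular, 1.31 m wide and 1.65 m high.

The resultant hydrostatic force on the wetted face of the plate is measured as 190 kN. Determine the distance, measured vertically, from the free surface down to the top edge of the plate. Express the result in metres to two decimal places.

d_top ≈ 6.90 m

γ = 1.16 × 9.81 = 11.3796 kN/m³.
A = 1.31 × 1.65 = 2.1615 m².
From F = γ·h_c·A, the centroid depth is h_c = 190/(11.3796 × 2.1615) = 7.72452 m.
The centroid lies 1.65/2 = 0.825 m below the top edge, so the top edge sits at h_top = 7.72452 − 0.825 = 6.89952 m below the surface.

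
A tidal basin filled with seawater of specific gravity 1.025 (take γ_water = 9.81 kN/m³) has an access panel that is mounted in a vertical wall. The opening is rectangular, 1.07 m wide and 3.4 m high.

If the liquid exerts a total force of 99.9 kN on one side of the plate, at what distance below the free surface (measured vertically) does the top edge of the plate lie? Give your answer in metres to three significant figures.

γ = 1.025 × 9.81 = 10.05525 kN/m³.
A = 1.07 × 3.4 = 3.638 m².
From F = γ·h_c·A, the centroid depth is h_c = 99.9/(10.05525 × 3.638) = 2.73093 m.
The centroid lies 3.4/2 = 1.7 m below the top edge, so the top edge sits at h_top = 2.73093 − 1.7 = 1.03093 m below the surface.

d_top ≈ 1.03 m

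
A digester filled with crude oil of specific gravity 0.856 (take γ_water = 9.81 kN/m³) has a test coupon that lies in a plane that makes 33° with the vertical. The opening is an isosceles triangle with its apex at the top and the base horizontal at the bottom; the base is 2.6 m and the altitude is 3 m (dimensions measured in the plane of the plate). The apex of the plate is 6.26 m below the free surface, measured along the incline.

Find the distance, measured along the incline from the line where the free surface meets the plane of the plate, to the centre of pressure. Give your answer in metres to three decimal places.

y_p = 8.321 m

γ = 0.856 × 9.81 = 8.39736 kN/m³.
The plate makes 33° with the vertical, i.e. θ = 90° − 33° = 57° to the horizontal. Measuring y along the incline from the free-surface line, vertical depth h = y·sinθ with sinθ = 0.838671.
With the apex up, the centroid sits 2h/3 = 2 × 3/3 = 2 m below the apex, so y_c = 6.26 + 2 = 8.26 m and h_c = 8.26 × 0.838671 = 6.92742 m.
A = ½ × 2.6 × 3 = 3.9 m².
Resultant F = γ·h_c·A = 8.39736 × 6.92742 × 3.9 = 226.871 kN.
I_c = b·h³/36 = 2.6 × 3³/36 = 1.95 m⁴.
Centre of pressure: y_p = y_c + I_c/(y_c·A) = 8.26 + 1.95/(8.26 × 3.9) = 8.26 + 0.0605327 = 8.32053 m along the plane.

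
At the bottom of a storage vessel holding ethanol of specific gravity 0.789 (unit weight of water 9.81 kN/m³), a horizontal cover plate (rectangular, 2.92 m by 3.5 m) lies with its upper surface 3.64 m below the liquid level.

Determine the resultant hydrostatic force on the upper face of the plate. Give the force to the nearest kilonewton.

γ = 0.789 × 9.81 = 7.74009 kN/m³.
The plate is horizontal, so pressure is uniform at p = γ·h = 7.74009 × 3.64 = 28.1739 kN/m².
A = 2.92 × 3.5 = 10.22 m².
F = p·A = 28.1739 × 10.22 = 287.937 kN.

F ≈ 288 kN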